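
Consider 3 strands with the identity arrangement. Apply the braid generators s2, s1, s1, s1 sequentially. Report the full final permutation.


Starting with identity [1, 2, 3].
Apply generators in sequence:
  After s2: [1, 3, 2]
  After s1: [3, 1, 2]
  After s1: [1, 3, 2]
  After s1: [3, 1, 2]
Final permutation: [3, 1, 2]

[3, 1, 2]


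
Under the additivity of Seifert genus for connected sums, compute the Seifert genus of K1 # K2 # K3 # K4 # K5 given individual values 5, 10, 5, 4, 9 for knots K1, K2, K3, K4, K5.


The Seifert genus is additive under connected sum.
Seifert genus(K1 # K2 # K3 # K4 # K5) = (5) + (10) + (5) + (4) + (9)
= 33

33


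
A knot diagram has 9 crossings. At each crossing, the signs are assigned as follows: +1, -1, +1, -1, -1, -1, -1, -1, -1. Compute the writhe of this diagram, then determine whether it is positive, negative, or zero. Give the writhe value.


Step 1: Count positive crossings (+1).
Positive crossings: 2
Step 2: Count negative crossings (-1).
Negative crossings: 7
Step 3: Writhe = (positive) - (negative)
w = 2 - 7 = -5
Step 4: |w| = 5, and w is negative

-5


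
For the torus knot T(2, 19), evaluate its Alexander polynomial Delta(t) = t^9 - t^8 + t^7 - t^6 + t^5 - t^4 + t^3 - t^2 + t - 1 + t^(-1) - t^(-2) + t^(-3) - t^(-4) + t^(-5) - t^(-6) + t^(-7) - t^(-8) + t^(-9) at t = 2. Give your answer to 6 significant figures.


Substituting t = 2 into Delta(t) = t^9 - t^8 + t^7 - t^6 + t^5 - t^4 + t^3 - t^2 + t - 1 + t^(-1) - t^(-2) + t^(-3) - t^(-4) + t^(-5) - t^(-6) + t^(-7) - t^(-8) + t^(-9):
Term values: (512) + (-256) + (128) + (-64) + (32) + (-16) + (8) + (-4) + (2) + (-1) + (0.5) + (-0.25) + (0.125) + (-0.0625) + (0.03125) + (-0.015625) + (0.0078125) + (-0.00390625) + (0.00195312)
Sum = 341.3339844
Rounded to 6 significant figures: 341.334

341.334


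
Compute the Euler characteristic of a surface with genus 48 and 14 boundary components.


chi = 2 - 2g - b
= 2 - 2*48 - 14
= 2 - 96 - 14 = -108

-108


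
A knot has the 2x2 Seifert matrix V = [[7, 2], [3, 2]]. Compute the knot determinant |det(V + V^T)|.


Step 1: Form V + V^T where V = [[7, 2], [3, 2]]
  V^T = [[7, 3], [2, 2]]
  V + V^T = [[14, 5], [5, 4]]
Step 2: det(V + V^T) = 14*4 - 5*5
  = 56 - 25 = 31
Step 3: Knot determinant = |det(V + V^T)| = |31| = 31

31


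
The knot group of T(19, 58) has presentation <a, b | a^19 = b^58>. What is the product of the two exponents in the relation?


The relation is a^19 = b^58.
Product of exponents = 19 * 58
= 1102

1102


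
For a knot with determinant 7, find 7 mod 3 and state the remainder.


Step 1: A knot is p-colorable if and only if p divides its determinant.
Step 2: Compute 7 mod 3.
7 = 2 * 3 + 1
Step 3: 7 mod 3 = 1
Step 4: The knot is 3-colorable: no

1


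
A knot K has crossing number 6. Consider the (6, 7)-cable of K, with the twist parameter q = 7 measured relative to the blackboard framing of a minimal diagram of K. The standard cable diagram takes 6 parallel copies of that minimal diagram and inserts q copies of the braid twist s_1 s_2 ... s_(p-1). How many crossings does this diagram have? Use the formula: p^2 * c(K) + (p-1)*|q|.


Step 1: Each of the c(K) crossings of the companion diagram becomes p*p = p^2 crossings among the p parallel strands, and each of the |q| twists s_1 s_2 ... s_(p-1) adds (p-1) crossings.
  Crossings = p^2 * c(K) + (p-1)*|q|
Step 2: = 6^2 * 6 + (6-1)*7
Step 3: = 36*6 + 5*7
Step 4: = 216 + 35 = 251

251


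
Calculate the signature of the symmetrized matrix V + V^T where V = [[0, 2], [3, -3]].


Step 1: V + V^T = [[0, 5], [5, -6]]
Step 2: trace = -6, det = -25
Step 3: Discriminant = (-6)^2 - 4*(-25) = 136
Step 4: Eigenvalues: 2.83095, -8.83095
Step 5: Signature = (# positive eigenvalues) - (# negative eigenvalues) = 0

0


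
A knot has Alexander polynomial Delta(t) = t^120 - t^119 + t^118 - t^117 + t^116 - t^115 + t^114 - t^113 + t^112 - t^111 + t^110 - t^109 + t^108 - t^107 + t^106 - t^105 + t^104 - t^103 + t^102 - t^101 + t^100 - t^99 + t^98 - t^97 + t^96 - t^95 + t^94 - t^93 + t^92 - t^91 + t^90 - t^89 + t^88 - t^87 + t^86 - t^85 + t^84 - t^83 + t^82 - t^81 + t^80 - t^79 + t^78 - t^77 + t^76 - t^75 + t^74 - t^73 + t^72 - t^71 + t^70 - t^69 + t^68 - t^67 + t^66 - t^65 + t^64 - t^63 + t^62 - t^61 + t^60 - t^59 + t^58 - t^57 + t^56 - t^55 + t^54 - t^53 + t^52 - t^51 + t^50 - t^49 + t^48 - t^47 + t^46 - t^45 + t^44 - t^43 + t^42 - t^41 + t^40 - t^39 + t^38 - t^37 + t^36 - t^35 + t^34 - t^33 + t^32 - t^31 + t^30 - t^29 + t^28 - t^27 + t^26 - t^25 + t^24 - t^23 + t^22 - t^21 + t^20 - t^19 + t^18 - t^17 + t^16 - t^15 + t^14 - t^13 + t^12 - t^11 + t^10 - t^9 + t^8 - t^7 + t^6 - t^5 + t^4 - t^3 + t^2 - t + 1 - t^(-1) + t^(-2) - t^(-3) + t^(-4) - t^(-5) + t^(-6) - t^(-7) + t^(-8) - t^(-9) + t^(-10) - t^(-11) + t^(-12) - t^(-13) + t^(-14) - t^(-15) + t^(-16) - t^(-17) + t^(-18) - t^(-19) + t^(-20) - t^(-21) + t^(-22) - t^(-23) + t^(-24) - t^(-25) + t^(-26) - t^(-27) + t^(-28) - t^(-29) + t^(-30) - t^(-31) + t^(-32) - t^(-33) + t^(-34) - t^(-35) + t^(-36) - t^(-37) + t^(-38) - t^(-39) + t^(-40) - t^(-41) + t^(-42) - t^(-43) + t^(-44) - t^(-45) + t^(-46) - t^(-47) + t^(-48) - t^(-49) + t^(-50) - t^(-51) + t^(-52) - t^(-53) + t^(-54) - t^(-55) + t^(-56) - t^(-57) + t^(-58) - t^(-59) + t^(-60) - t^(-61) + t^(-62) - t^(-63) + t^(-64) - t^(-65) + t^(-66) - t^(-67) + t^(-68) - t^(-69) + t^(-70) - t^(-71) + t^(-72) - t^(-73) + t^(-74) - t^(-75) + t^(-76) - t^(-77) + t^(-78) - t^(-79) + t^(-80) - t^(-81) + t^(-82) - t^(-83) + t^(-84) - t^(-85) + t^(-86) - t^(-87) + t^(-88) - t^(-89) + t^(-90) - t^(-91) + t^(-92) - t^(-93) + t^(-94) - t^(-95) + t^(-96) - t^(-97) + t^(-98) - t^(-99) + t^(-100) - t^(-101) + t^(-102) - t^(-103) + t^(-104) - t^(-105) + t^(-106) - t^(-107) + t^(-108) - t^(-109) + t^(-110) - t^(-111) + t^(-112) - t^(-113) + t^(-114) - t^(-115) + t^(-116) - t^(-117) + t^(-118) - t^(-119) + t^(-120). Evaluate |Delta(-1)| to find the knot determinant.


Step 1: The polynomial has 241 terms with alternating signs, exponents from 120 down to -120.
Step 2: Substitute t = -1. The i-th term has coefficient (-1)^i and exponent (m-i),
  so its value is (-1)^i * (-1)^(m-i) = (-1)^m = 1 for every i.
Step 3: All 241 terms equal 1, so Delta(-1) = 241 * (1) = 241
Step 4: |Delta(-1)| = 241

241


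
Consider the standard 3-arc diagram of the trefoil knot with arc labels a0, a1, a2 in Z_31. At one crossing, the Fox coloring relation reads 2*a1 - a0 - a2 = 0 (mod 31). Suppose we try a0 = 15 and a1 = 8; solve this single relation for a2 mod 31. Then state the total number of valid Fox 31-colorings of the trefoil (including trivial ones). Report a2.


Step 1: Apply the given crossing relation 2*a1 - a0 - a2 = 0 (mod 31).
  a2 = 2*a1 - a0 mod 31
  a2 = 2*8 - 15 mod 31
  a2 = 16 - 15 mod 31
  a2 = 1 mod 31 = 1
Step 2: The trefoil has determinant 3.
  Number of Fox p-colorings (p prime) is p^2 if p = 3, else p.
  Since 31 does not divide 3, only trivial (constant) colorings exist.
  (So the trial a0 = 15, a1 = 8 with a0 != a1 does NOT extend to a valid coloring of the whole trefoil: the other two crossing relations require 3*(a1 - a0) = 0 (mod 31), which fails.)
  Total colorings = 31
Step 3: a2 = 1, total Fox 31-colorings = 31

1


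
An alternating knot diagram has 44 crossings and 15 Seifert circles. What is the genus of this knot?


For alternating knots, g = (c - s + 1)/2.
= (44 - 15 + 1)/2
= 30/2 = 15

15


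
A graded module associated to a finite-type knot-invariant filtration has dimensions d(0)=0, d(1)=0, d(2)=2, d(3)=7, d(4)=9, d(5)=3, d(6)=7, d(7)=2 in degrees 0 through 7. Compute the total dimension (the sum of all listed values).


Total dimension = d(0) + d(1) + ... + d(7)
= 0 + 0 + 2 + 7 + 9 + 3 + 7 + 2
= 30

30


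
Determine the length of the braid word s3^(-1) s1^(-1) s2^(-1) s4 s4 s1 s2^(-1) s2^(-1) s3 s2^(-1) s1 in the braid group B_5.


The word length counts the number of generators (including inverses).
Listing each generator: s3^(-1), s1^(-1), s2^(-1), s4, s4, s1, s2^(-1), s2^(-1), s3, s2^(-1), s1
There are 11 generators in this braid word.

11


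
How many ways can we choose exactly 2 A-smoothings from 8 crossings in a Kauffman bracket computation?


We choose which 2 of 8 crossings get A-smoothings.
C(8, 2) = 8! / (2! * 6!)
= 28

28


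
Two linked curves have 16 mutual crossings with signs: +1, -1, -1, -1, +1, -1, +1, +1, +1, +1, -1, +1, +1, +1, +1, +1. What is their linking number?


Step 1: Count positive crossings: 11
Step 2: Count negative crossings: 5
Step 3: Sum of signs = 11 - 5 = 6
Step 4: Linking number = sum/2 = 6/2 = 3

3


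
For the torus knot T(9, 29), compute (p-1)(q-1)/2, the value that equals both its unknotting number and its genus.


For a torus knot T(p,q), both the unknotting number and genus equal (p-1)(q-1)/2.
= (9-1)(29-1)/2
= 8*28/2
= 224/2 = 112

112


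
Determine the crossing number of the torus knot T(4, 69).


For a torus knot T(p, q) with gcd(p,q)=1,
the crossing number is min(p*(q-1), q*(p-1)).
p*(q-1) = 4*68 = 272
q*(p-1) = 69*3 = 207
min(272, 207) = 207

207


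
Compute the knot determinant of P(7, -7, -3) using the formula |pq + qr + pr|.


Step 1: Compute pq + qr + pr.
pq = 7*(-7) = -49
qr = (-7)*(-3) = 21
pr = 7*(-3) = -21
pq + qr + pr = -49 + 21 + (-21) = -49
Step 2: Take absolute value.
det(P(7,-7,-3)) = |-49| = 49

49


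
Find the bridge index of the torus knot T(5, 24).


The bridge number of T(p,q) is min(p,q).
min(5, 24) = 5

5


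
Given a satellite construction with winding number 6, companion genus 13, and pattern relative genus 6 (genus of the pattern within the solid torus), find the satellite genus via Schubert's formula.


Schubert: g(satellite) = g_rel(pattern) + |winding| * g(companion),
where g_rel(pattern) is the genus of the pattern relative to the solid torus.
= 6 + 6 * 13
= 6 + 78 = 84

84


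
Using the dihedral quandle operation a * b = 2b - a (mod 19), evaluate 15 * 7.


15 * 7 = 2*7 - 15 mod 19
= 14 - 15 mod 19
= -1 mod 19 = 18

18


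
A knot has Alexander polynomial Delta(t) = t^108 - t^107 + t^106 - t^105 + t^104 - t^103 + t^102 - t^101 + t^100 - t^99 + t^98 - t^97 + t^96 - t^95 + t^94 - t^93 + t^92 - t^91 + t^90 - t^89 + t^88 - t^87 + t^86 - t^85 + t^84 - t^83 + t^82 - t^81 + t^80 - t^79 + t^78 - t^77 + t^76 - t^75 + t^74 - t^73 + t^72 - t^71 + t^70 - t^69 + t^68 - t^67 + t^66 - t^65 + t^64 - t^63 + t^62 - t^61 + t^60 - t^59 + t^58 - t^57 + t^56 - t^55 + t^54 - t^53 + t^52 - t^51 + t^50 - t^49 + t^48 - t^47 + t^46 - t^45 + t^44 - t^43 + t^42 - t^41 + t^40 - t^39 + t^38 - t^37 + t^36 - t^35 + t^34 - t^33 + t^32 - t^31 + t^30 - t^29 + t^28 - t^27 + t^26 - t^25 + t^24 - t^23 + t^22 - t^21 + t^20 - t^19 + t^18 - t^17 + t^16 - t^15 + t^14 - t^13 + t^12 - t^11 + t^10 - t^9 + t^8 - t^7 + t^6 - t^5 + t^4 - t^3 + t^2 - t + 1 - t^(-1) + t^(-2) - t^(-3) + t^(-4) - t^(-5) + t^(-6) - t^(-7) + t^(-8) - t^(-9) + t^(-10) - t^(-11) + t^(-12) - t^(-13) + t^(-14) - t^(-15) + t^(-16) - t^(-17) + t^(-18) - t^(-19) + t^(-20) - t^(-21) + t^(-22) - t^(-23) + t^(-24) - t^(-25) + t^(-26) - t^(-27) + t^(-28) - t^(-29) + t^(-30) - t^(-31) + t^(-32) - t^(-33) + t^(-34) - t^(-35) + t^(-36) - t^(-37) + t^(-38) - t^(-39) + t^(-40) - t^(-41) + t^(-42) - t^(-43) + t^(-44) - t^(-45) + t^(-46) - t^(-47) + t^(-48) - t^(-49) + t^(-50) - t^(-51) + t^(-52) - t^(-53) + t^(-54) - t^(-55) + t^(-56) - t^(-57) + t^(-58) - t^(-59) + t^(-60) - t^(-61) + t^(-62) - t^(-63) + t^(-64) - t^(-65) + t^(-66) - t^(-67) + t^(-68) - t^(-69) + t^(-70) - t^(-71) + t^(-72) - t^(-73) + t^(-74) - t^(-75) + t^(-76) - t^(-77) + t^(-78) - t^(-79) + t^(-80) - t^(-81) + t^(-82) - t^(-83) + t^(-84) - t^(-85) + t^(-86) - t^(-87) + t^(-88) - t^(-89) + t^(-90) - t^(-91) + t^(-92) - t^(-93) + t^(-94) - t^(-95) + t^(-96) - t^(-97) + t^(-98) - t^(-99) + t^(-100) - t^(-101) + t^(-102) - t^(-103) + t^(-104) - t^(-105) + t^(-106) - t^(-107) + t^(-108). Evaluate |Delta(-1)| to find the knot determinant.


Step 1: The polynomial has 217 terms with alternating signs, exponents from 108 down to -108.
Step 2: Substitute t = -1. The i-th term has coefficient (-1)^i and exponent (m-i),
  so its value is (-1)^i * (-1)^(m-i) = (-1)^m = 1 for every i.
Step 3: All 217 terms equal 1, so Delta(-1) = 217 * (1) = 217
Step 4: |Delta(-1)| = 217

217


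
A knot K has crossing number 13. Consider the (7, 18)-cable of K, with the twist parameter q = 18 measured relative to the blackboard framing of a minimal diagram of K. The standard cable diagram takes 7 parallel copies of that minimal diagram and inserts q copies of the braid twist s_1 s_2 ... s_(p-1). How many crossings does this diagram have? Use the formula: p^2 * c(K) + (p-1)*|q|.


Step 1: Each of the c(K) crossings of the companion diagram becomes p*p = p^2 crossings among the p parallel strands, and each of the |q| twists s_1 s_2 ... s_(p-1) adds (p-1) crossings.
  Crossings = p^2 * c(K) + (p-1)*|q|
Step 2: = 7^2 * 13 + (7-1)*18
Step 3: = 49*13 + 6*18
Step 4: = 637 + 108 = 745

745


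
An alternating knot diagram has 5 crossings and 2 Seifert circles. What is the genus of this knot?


For alternating knots, g = (c - s + 1)/2.
= (5 - 2 + 1)/2
= 4/2 = 2

2


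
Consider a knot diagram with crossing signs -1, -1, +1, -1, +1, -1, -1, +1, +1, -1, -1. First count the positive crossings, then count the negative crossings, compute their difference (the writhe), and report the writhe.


Step 1: Count positive crossings (+1).
Positive crossings: 4
Step 2: Count negative crossings (-1).
Negative crossings: 7
Step 3: Writhe = (positive) - (negative)
w = 4 - 7 = -3
Step 4: |w| = 3, and w is negative

-3


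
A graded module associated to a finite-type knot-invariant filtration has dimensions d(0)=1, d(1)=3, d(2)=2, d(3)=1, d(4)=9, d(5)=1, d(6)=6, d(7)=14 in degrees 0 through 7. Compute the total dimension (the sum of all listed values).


Total dimension = d(0) + d(1) + ... + d(7)
= 1 + 3 + 2 + 1 + 9 + 1 + 6 + 14
= 37

37


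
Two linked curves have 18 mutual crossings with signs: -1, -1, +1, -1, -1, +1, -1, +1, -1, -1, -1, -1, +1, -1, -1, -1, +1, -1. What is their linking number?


Step 1: Count positive crossings: 5
Step 2: Count negative crossings: 13
Step 3: Sum of signs = 5 - 13 = -8
Step 4: Linking number = sum/2 = -8/2 = -4

-4


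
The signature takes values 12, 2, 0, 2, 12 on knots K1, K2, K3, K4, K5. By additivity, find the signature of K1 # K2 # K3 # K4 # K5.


The signature is additive under connected sum.
signature(K1 # K2 # K3 # K4 # K5) = (12) + (2) + (0) + (2) + (12)
= 28

28


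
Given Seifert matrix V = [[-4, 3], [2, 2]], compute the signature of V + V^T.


Step 1: V + V^T = [[-8, 5], [5, 4]]
Step 2: trace = -4, det = -57
Step 3: Discriminant = (-4)^2 - 4*(-57) = 244
Step 4: Eigenvalues: 5.81025, -9.81025
Step 5: Signature = (# positive eigenvalues) - (# negative eigenvalues) = 0

0


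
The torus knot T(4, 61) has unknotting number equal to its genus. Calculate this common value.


For a torus knot T(p,q), both the unknotting number and genus equal (p-1)(q-1)/2.
= (4-1)(61-1)/2
= 3*60/2
= 180/2 = 90

90


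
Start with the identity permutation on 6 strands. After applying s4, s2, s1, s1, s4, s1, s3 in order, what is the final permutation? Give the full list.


Starting with identity [1, 2, 3, 4, 5, 6].
Apply generators in sequence:
  After s4: [1, 2, 3, 5, 4, 6]
  After s2: [1, 3, 2, 5, 4, 6]
  After s1: [3, 1, 2, 5, 4, 6]
  After s1: [1, 3, 2, 5, 4, 6]
  After s4: [1, 3, 2, 4, 5, 6]
  After s1: [3, 1, 2, 4, 5, 6]
  After s3: [3, 1, 4, 2, 5, 6]
Final permutation: [3, 1, 4, 2, 5, 6]

[3, 1, 4, 2, 5, 6]


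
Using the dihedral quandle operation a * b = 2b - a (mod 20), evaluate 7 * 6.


7 * 6 = 2*6 - 7 mod 20
= 12 - 7 mod 20
= 5 mod 20 = 5

5


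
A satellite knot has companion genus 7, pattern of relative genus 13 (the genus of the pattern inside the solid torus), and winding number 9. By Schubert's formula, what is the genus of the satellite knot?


Schubert: g(satellite) = g_rel(pattern) + |winding| * g(companion),
where g_rel(pattern) is the genus of the pattern relative to the solid torus.
= 13 + 9 * 7
= 13 + 63 = 76

76


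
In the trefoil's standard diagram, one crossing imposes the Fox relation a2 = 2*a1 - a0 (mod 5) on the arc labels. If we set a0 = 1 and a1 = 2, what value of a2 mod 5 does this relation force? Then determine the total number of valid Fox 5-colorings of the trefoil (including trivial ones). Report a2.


Step 1: Apply the given crossing relation 2*a1 - a0 - a2 = 0 (mod 5).
  a2 = 2*a1 - a0 mod 5
  a2 = 2*2 - 1 mod 5
  a2 = 4 - 1 mod 5
  a2 = 3 mod 5 = 3
Step 2: The trefoil has determinant 3.
  Number of Fox p-colorings (p prime) is p^2 if p = 3, else p.
  Since 5 does not divide 3, only trivial (constant) colorings exist.
  (So the trial a0 = 1, a1 = 2 with a0 != a1 does NOT extend to a valid coloring of the whole trefoil: the other two crossing relations require 3*(a1 - a0) = 0 (mod 5), which fails.)
  Total colorings = 5
Step 3: a2 = 3, total Fox 5-colorings = 5

3


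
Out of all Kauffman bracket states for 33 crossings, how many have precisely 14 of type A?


We choose which 14 of 33 crossings get A-smoothings.
C(33, 14) = 33! / (14! * 19!)
= 818809200

818809200


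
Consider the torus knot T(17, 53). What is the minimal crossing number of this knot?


For a torus knot T(p, q) with gcd(p,q)=1,
the crossing number is min(p*(q-1), q*(p-1)).
p*(q-1) = 17*52 = 884
q*(p-1) = 53*16 = 848
min(884, 848) = 848

848


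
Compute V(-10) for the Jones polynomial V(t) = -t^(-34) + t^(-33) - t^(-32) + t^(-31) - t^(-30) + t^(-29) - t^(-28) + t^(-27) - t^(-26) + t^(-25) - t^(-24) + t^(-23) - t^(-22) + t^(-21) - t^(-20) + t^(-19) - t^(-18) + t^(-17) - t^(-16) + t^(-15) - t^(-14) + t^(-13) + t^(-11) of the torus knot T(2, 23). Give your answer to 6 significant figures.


Substituting t = -10 into V(t) = -t^(-34) + t^(-33) - t^(-32) + t^(-31) - t^(-30) + t^(-29) - t^(-28) + t^(-27) - t^(-26) + t^(-25) - t^(-24) + t^(-23) - t^(-22) + t^(-21) - t^(-20) + t^(-19) - t^(-18) + t^(-17) - t^(-16) + t^(-15) - t^(-14) + t^(-13) + t^(-11):
  (-)t^(-34) = -1e-34
  (+)t^(-33) = -1e-33
  (-)t^(-32) = -1e-32
  (+)t^(-31) = -1e-31
  (-)t^(-30) = -1e-30
  (+)t^(-29) = -1e-29
  (-)t^(-28) = -1e-28
  (+)t^(-27) = -1e-27
  (-)t^(-26) = -1e-26
  (+)t^(-25) = -1e-25
  (-)t^(-24) = -1e-24
  (+)t^(-23) = -1e-23
  (-)t^(-22) = -1e-22
  (+)t^(-21) = -1e-21
  (-)t^(-20) = -1e-20
  (+)t^(-19) = -1e-19
  (-)t^(-18) = -1e-18
  (+)t^(-17) = -1e-17
  (-)t^(-16) = -1e-16
  (+)t^(-15) = -1e-15
  (-)t^(-14) = -1e-14
  (+)t^(-13) = -1e-13
  (+)t^(-11) = -1e-11
Sum = (-1e-34) + (-1e-33) + (-1e-32) + (-1e-31) + (-1e-30) + (-1e-29) + (-1e-28) + (-1e-27) + (-1e-26) + (-1e-25) + (-1e-24) + (-1e-23) + (-1e-22) + (-1e-21) + (-1e-20) + (-1e-19) + (-1e-18) + (-1e-17) + (-1e-16) + (-1e-15) + (-1e-14) + (-1e-13) + (-1e-11)
= -1.011111111e-11
Rounded to 6 significant figures: -1.01111e-11

-1.01111e-11


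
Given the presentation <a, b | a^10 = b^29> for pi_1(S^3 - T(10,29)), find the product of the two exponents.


The relation is a^10 = b^29.
Product of exponents = 10 * 29
= 290

290


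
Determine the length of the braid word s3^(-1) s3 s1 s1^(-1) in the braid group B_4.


The word length counts the number of generators (including inverses).
Listing each generator: s3^(-1), s3, s1, s1^(-1)
There are 4 generators in this braid word.

4


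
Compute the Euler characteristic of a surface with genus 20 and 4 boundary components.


chi = 2 - 2g - b
= 2 - 2*20 - 4
= 2 - 40 - 4 = -42

-42


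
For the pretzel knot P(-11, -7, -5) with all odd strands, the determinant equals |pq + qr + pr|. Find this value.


Step 1: Compute pq + qr + pr.
pq = (-11)*(-7) = 77
qr = (-7)*(-5) = 35
pr = (-11)*(-5) = 55
pq + qr + pr = 77 + 35 + 55 = 167
Step 2: Take absolute value.
det(P(-11,-7,-5)) = |167| = 167

167


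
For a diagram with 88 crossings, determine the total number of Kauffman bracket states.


Each crossing contributes 2 choices (A-smoothing or B-smoothing).
Total states = 2^88 = 309485009821345068724781056

309485009821345068724781056


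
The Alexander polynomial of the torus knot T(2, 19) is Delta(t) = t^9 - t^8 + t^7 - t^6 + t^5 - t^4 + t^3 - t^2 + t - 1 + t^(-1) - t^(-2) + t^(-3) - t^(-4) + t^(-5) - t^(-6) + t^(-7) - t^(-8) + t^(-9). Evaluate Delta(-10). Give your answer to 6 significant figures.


Substituting t = -10 into Delta(t) = t^9 - t^8 + t^7 - t^6 + t^5 - t^4 + t^3 - t^2 + t - 1 + t^(-1) - t^(-2) + t^(-3) - t^(-4) + t^(-5) - t^(-6) + t^(-7) - t^(-8) + t^(-9):
Term values: (-1000000000) + (-100000000) + (-10000000) + (-1000000) + (-100000) + (-10000) + (-1000) + (-100) + (-10) + (-1) + (-0.1) + (-0.01) + (-0.001) + (-0.0001) + (-1e-05) + (-1e-06) + (-1e-07) + (-1e-08) + (-1e-09)
Sum = -1111111111
Rounded to 6 significant figures: -1.11111e+09

-1.11111e+09


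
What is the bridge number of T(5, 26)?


The bridge number of T(p,q) is min(p,q).
min(5, 26) = 5

5


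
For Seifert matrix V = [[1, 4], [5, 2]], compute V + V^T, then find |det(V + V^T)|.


Step 1: Form V + V^T where V = [[1, 4], [5, 2]]
  V^T = [[1, 5], [4, 2]]
  V + V^T = [[2, 9], [9, 4]]
Step 2: det(V + V^T) = 2*4 - 9*9
  = 8 - 81 = -73
Step 3: Knot determinant = |det(V + V^T)| = |-73| = 73

73


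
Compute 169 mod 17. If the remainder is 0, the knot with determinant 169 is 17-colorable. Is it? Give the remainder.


Step 1: A knot is p-colorable if and only if p divides its determinant.
Step 2: Compute 169 mod 17.
169 = 9 * 17 + 16
Step 3: 169 mod 17 = 16
Step 4: The knot is 17-colorable: no

16


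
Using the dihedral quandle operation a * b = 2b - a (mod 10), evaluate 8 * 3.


8 * 3 = 2*3 - 8 mod 10
= 6 - 8 mod 10
= -2 mod 10 = 8

8


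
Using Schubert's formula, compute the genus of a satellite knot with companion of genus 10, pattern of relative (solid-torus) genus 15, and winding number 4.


Schubert: g(satellite) = g_rel(pattern) + |winding| * g(companion),
where g_rel(pattern) is the genus of the pattern relative to the solid torus.
= 15 + 4 * 10
= 15 + 40 = 55

55


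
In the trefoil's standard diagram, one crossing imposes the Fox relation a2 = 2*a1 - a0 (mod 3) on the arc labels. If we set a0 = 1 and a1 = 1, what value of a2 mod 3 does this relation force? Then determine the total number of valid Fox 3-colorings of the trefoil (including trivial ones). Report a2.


Step 1: Apply the given crossing relation 2*a1 - a0 - a2 = 0 (mod 3).
  a2 = 2*a1 - a0 mod 3
  a2 = 2*1 - 1 mod 3
  a2 = 2 - 1 mod 3
  a2 = 1 mod 3 = 1
Step 2: The trefoil has determinant 3.
  Number of Fox p-colorings (p prime) is p^2 if p = 3, else p.
  Since p = 3 divides det = 3, the trefoil is 3-colorable.
  (Indeed for p = 3 any choice of a0, a1 extends to a valid coloring; the trial (a0, a1, a2) = (1, 1, 1) satisfies all three crossing relations.)
  Total colorings = 3^2 = 9
Step 3: a2 = 1, total Fox 3-colorings = 9

1


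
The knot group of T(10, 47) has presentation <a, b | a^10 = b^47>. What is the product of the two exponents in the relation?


The relation is a^10 = b^47.
Product of exponents = 10 * 47
= 470

470


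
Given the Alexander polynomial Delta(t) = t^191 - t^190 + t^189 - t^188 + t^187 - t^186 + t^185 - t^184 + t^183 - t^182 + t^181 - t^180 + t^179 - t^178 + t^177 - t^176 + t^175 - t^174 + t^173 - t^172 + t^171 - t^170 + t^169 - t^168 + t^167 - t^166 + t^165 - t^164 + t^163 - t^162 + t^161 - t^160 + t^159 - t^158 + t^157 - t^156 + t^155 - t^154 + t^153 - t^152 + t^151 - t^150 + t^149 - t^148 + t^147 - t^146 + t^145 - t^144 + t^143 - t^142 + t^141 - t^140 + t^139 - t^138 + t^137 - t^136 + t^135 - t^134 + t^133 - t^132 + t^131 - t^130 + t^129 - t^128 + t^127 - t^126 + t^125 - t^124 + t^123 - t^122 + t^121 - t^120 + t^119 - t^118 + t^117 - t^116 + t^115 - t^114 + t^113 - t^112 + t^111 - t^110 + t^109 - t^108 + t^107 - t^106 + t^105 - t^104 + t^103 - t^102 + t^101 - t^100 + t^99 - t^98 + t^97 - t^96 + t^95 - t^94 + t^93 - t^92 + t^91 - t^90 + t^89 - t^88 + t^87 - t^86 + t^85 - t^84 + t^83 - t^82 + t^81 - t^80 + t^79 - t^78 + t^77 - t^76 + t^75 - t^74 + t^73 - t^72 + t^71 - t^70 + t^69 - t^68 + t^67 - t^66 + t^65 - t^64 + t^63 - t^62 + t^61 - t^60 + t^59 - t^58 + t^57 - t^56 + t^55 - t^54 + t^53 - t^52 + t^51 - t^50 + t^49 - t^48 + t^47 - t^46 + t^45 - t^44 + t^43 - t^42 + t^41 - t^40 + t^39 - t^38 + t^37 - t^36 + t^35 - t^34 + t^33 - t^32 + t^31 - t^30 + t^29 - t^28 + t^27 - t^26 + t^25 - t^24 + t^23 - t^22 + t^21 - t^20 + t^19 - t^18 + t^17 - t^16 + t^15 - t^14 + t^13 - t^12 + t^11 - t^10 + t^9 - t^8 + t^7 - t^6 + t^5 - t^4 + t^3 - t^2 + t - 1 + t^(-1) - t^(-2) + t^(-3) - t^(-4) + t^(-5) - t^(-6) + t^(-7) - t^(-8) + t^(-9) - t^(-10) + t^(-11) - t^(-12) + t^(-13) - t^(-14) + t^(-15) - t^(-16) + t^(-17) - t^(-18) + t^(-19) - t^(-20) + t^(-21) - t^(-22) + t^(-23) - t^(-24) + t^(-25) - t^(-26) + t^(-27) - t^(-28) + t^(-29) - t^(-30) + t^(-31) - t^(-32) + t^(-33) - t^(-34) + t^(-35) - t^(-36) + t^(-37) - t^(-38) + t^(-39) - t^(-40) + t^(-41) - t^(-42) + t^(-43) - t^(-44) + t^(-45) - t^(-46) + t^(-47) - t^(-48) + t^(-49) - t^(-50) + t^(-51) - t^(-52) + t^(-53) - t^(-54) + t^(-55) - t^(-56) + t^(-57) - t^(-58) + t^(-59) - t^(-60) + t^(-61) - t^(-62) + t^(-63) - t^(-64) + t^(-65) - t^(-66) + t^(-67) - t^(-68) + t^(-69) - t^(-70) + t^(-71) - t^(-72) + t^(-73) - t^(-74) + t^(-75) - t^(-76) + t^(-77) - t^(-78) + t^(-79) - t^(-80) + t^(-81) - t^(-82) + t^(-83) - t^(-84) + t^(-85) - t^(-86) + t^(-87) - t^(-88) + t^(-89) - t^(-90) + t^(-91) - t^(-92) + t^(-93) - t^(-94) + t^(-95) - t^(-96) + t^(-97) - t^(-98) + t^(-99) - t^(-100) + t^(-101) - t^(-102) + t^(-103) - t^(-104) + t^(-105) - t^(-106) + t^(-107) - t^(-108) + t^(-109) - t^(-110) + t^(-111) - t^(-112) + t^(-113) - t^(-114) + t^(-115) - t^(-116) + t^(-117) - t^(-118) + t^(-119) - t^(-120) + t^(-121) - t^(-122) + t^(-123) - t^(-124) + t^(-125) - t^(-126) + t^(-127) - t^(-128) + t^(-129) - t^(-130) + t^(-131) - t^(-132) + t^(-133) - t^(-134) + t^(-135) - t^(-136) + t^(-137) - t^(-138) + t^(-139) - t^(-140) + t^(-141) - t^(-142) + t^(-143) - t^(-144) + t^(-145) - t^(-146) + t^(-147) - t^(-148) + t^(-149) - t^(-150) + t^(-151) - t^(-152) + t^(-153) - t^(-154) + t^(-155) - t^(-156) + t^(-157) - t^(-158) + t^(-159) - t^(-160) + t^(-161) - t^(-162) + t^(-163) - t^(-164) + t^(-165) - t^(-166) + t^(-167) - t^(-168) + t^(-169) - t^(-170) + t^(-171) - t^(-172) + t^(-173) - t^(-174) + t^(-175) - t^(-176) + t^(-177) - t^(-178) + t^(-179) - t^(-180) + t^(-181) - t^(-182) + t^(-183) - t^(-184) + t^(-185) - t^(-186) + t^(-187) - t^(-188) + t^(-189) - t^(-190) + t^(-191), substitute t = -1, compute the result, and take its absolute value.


Step 1: The polynomial has 383 terms with alternating signs, exponents from 191 down to -191.
Step 2: Substitute t = -1. The i-th term has coefficient (-1)^i and exponent (m-i),
  so its value is (-1)^i * (-1)^(m-i) = (-1)^m = -1 for every i.
Step 3: All 383 terms equal -1, so Delta(-1) = 383 * (-1) = -383
Step 4: |Delta(-1)| = 383

383


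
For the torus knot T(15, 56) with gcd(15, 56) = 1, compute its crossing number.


For a torus knot T(p, q) with gcd(p,q)=1,
the crossing number is min(p*(q-1), q*(p-1)).
p*(q-1) = 15*55 = 825
q*(p-1) = 56*14 = 784
min(825, 784) = 784

784


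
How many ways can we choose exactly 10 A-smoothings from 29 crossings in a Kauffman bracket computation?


We choose which 10 of 29 crossings get A-smoothings.
C(29, 10) = 29! / (10! * 19!)
= 20030010

20030010


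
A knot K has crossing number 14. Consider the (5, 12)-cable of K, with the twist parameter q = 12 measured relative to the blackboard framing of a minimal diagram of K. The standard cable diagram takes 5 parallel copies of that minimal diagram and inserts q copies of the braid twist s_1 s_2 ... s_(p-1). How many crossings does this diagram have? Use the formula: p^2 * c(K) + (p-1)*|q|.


Step 1: Each of the c(K) crossings of the companion diagram becomes p*p = p^2 crossings among the p parallel strands, and each of the |q| twists s_1 s_2 ... s_(p-1) adds (p-1) crossings.
  Crossings = p^2 * c(K) + (p-1)*|q|
Step 2: = 5^2 * 14 + (5-1)*12
Step 3: = 25*14 + 4*12
Step 4: = 350 + 48 = 398

398


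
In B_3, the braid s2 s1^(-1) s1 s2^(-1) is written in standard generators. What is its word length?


The word length counts the number of generators (including inverses).
Listing each generator: s2, s1^(-1), s1, s2^(-1)
There are 4 generators in this braid word.

4


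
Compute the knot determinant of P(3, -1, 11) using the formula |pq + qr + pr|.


Step 1: Compute pq + qr + pr.
pq = 3*(-1) = -3
qr = (-1)*11 = -11
pr = 3*11 = 33
pq + qr + pr = -3 + (-11) + 33 = 19
Step 2: Take absolute value.
det(P(3,-1,11)) = |19| = 19

19


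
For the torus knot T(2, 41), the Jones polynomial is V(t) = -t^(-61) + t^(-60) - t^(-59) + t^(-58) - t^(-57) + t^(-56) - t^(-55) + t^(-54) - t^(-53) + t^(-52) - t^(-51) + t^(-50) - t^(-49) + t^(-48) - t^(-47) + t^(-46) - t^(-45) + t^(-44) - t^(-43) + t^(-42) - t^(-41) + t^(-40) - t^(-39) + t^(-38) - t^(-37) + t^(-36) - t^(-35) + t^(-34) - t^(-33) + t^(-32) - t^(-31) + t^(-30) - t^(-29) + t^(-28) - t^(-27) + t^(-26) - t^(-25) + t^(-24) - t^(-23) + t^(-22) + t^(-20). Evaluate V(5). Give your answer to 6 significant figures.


Substituting t = 5 into V(t) = -t^(-61) + t^(-60) - t^(-59) + t^(-58) - t^(-57) + t^(-56) - t^(-55) + t^(-54) - t^(-53) + t^(-52) - t^(-51) + t^(-50) - t^(-49) + t^(-48) - t^(-47) + t^(-46) - t^(-45) + t^(-44) - t^(-43) + t^(-42) - t^(-41) + t^(-40) - t^(-39) + t^(-38) - t^(-37) + t^(-36) - t^(-35) + t^(-34) - t^(-33) + t^(-32) - t^(-31) + t^(-30) - t^(-29) + t^(-28) - t^(-27) + t^(-26) - t^(-25) + t^(-24) - t^(-23) + t^(-22) + t^(-20):
  (-)t^(-61) = -2.30584e-43
  (+)t^(-60) = 1.15292e-42
  (-)t^(-59) = -5.76461e-42
  (+)t^(-58) = 2.8823e-41
  (-)t^(-57) = -1.44115e-40
  (+)t^(-56) = 7.20576e-40
  (-)t^(-55) = -3.60288e-39
  (+)t^(-54) = 1.80144e-38
  (-)t^(-53) = -9.0072e-38
  (+)t^(-52) = 4.5036e-37
  (-)t^(-51) = -2.2518e-36
  (+)t^(-50) = 1.1259e-35
  (-)t^(-49) = -5.6295e-35
  (+)t^(-48) = 2.81475e-34
  (-)t^(-47) = -1.40737e-33
  (+)t^(-46) = 7.03687e-33
  (-)t^(-45) = -3.51844e-32
  (+)t^(-44) = 1.75922e-31
  (-)t^(-43) = -8.79609e-31
  (+)t^(-42) = 4.39805e-30
  (-)t^(-41) = -2.19902e-29
  (+)t^(-40) = 1.09951e-28
  (-)t^(-39) = -5.49756e-28
  (+)t^(-38) = 2.74878e-27
  (-)t^(-37) = -1.37439e-26
  (+)t^(-36) = 6.87195e-26
  (-)t^(-35) = -3.43597e-25
  (+)t^(-34) = 1.71799e-24
  (-)t^(-33) = -8.58993e-24
  (+)t^(-32) = 4.29497e-23
  (-)t^(-31) = -2.14748e-22
  (+)t^(-30) = 1.07374e-21
  (-)t^(-29) = -5.36871e-21
  (+)t^(-28) = 2.68435e-20
  (-)t^(-27) = -1.34218e-19
  (+)t^(-26) = 6.71089e-19
  (-)t^(-25) = -3.35544e-18
  (+)t^(-24) = 1.67772e-17
  (-)t^(-23) = -8.38861e-17
  (+)t^(-22) = 4.1943e-16
  (+)t^(-20) = 1.04858e-14
Sum = (-2.30584e-43) + (1.15292e-42) + (-5.76461e-42) + (2.8823e-41) + (-1.44115e-40) + (7.20576e-40) + (-3.60288e-39) + (1.80144e-38) + (-9.0072e-38) + (4.5036e-37) + (-2.2518e-36) + (1.1259e-35) + (-5.6295e-35) + (2.81475e-34) + (-1.40737e-33) + (7.03687e-33) + (-3.51844e-32) + (1.75922e-31) + (-8.79609e-31) + (4.39805e-30) + (-2.19902e-29) + (1.09951e-28) + (-5.49756e-28) + (2.74878e-27) + (-1.37439e-26) + (6.87195e-26) + (-3.43597e-25) + (1.71799e-24) + (-8.58993e-24) + (4.29497e-23) + (-2.14748e-22) + (1.07374e-21) + (-5.36871e-21) + (2.68435e-20) + (-1.34218e-19) + (6.71089e-19) + (-3.35544e-18) + (1.67772e-17) + (-8.38861e-17) + (4.1943e-16) + (1.04858e-14)
= 1.083528533e-14
Rounded to 6 significant figures: 1.08353e-14

1.08353e-14


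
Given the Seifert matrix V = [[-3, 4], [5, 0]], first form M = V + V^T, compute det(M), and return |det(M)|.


Step 1: Form V + V^T where V = [[-3, 4], [5, 0]]
  V^T = [[-3, 5], [4, 0]]
  V + V^T = [[-6, 9], [9, 0]]
Step 2: det(V + V^T) = (-6)*0 - 9*9
  = 0 - 81 = -81
Step 3: Knot determinant = |det(V + V^T)| = |-81| = 81

81


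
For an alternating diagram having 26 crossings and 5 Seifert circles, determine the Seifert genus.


For alternating knots, g = (c - s + 1)/2.
= (26 - 5 + 1)/2
= 22/2 = 11

11


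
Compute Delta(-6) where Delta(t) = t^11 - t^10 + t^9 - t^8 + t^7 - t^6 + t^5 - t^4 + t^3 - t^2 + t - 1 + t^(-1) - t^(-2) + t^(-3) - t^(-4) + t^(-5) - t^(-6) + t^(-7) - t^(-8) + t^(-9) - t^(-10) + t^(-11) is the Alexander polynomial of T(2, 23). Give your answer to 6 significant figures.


Substituting t = -6 into Delta(t) = t^11 - t^10 + t^9 - t^8 + t^7 - t^6 + t^5 - t^4 + t^3 - t^2 + t - 1 + t^(-1) - t^(-2) + t^(-3) - t^(-4) + t^(-5) - t^(-6) + t^(-7) - t^(-8) + t^(-9) - t^(-10) + t^(-11):
Term values: (-362797056) + (-60466176) + (-10077696) + (-1679616) + (-279936) + (-46656) + (-7776) + (-1296) + (-216) + (-36) + (-6) + (-1) + (-0.166667) + (-0.0277778) + (-0.00462963) + (-0.000771605) + (-0.000128601) + (-2.14335e-05) + (-3.57225e-06) + (-5.95374e-07) + (-9.9229e-08) + (-1.65382e-08) + (-2.75636e-09)
Sum = -435356467.2
Rounded to 6 significant figures: -4.35356e+08

-4.35356e+08


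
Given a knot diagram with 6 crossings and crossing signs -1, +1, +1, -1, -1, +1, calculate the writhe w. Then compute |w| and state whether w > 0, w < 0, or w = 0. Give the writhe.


Step 1: Count positive crossings (+1).
Positive crossings: 3
Step 2: Count negative crossings (-1).
Negative crossings: 3
Step 3: Writhe = (positive) - (negative)
w = 3 - 3 = 0
Step 4: |w| = 0, and w is zero

0


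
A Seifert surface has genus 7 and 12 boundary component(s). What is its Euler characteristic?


chi = 2 - 2g - b
= 2 - 2*7 - 12
= 2 - 14 - 12 = -24

-24


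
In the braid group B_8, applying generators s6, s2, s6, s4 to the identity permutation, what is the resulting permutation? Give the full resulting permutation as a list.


Starting with identity [1, 2, 3, 4, 5, 6, 7, 8].
Apply generators in sequence:
  After s6: [1, 2, 3, 4, 5, 7, 6, 8]
  After s2: [1, 3, 2, 4, 5, 7, 6, 8]
  After s6: [1, 3, 2, 4, 5, 6, 7, 8]
  After s4: [1, 3, 2, 5, 4, 6, 7, 8]
Final permutation: [1, 3, 2, 5, 4, 6, 7, 8]

[1, 3, 2, 5, 4, 6, 7, 8]


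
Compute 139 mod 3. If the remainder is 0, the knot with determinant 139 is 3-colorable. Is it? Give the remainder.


Step 1: A knot is p-colorable if and only if p divides its determinant.
Step 2: Compute 139 mod 3.
139 = 46 * 3 + 1
Step 3: 139 mod 3 = 1
Step 4: The knot is 3-colorable: no

1


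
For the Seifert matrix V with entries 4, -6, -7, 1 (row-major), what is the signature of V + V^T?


Step 1: V + V^T = [[8, -13], [-13, 2]]
Step 2: trace = 10, det = -153
Step 3: Discriminant = 10^2 - 4*(-153) = 712
Step 4: Eigenvalues: 18.3417, -8.34166
Step 5: Signature = (# positive eigenvalues) - (# negative eigenvalues) = 0

0


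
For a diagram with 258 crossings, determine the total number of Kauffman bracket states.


Each crossing contributes 2 choices (A-smoothing or B-smoothing).
Total states = 2^258 = 463168356949264781694283940034751631413079938662562256157830336031652518559744

463168356949264781694283940034751631413079938662562256157830336031652518559744


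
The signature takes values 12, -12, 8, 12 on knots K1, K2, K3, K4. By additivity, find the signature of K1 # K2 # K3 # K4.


The signature is additive under connected sum.
signature(K1 # K2 # K3 # K4) = (12) + (-12) + (8) + (12)
= 20

20


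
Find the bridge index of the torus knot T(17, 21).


The bridge number of T(p,q) is min(p,q).
min(17, 21) = 17

17


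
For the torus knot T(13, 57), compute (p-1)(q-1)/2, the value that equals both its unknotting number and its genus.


For a torus knot T(p,q), both the unknotting number and genus equal (p-1)(q-1)/2.
= (13-1)(57-1)/2
= 12*56/2
= 672/2 = 336

336


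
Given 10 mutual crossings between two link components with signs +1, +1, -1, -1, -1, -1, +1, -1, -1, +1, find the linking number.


Step 1: Count positive crossings: 4
Step 2: Count negative crossings: 6
Step 3: Sum of signs = 4 - 6 = -2
Step 4: Linking number = sum/2 = -2/2 = -1

-1


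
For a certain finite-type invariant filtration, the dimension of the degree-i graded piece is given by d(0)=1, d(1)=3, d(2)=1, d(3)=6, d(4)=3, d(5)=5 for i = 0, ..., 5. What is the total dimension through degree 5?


Total dimension = d(0) + d(1) + ... + d(5)
= 1 + 3 + 1 + 6 + 3 + 5
= 19

19


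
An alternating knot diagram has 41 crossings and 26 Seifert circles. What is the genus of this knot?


For alternating knots, g = (c - s + 1)/2.
= (41 - 26 + 1)/2
= 16/2 = 8

8


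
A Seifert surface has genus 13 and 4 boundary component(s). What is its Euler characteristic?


chi = 2 - 2g - b
= 2 - 2*13 - 4
= 2 - 26 - 4 = -28

-28


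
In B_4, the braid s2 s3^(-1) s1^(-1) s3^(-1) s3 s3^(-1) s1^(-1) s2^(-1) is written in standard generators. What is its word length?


The word length counts the number of generators (including inverses).
Listing each generator: s2, s3^(-1), s1^(-1), s3^(-1), s3, s3^(-1), s1^(-1), s2^(-1)
There are 8 generators in this braid word.

8


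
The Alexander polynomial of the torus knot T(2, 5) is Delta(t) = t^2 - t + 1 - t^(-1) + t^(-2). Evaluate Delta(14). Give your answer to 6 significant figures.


Substituting t = 14 into Delta(t) = t^2 - t + 1 - t^(-1) + t^(-2):
Term values: (196) + (-14) + (1) + (-0.0714286) + (0.00510204)
Sum = 182.9336735
Rounded to 6 significant figures: 182.934

182.934


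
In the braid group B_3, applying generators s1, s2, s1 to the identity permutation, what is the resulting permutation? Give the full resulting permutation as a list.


Starting with identity [1, 2, 3].
Apply generators in sequence:
  After s1: [2, 1, 3]
  After s2: [2, 3, 1]
  After s1: [3, 2, 1]
Final permutation: [3, 2, 1]

[3, 2, 1]


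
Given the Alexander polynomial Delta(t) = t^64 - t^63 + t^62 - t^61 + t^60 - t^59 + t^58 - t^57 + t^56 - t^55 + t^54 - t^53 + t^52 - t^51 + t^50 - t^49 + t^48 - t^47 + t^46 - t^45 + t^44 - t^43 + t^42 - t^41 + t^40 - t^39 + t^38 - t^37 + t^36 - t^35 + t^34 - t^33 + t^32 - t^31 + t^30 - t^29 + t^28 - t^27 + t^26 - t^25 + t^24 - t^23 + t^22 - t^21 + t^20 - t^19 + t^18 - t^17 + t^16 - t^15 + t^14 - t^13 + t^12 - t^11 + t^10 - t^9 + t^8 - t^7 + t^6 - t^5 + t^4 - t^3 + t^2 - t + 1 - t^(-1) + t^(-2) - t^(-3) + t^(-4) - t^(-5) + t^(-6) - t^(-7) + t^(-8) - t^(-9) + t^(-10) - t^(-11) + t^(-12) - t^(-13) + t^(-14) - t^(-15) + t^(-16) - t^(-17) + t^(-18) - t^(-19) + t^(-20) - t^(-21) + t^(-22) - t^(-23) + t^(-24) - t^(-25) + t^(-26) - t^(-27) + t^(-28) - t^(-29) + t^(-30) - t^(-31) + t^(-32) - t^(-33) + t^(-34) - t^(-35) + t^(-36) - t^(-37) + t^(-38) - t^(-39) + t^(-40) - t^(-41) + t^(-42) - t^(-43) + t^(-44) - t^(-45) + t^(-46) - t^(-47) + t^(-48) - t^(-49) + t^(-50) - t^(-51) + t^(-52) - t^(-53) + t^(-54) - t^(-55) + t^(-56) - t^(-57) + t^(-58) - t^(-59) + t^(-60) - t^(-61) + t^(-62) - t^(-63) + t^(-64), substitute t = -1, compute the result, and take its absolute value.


Step 1: The polynomial has 129 terms with alternating signs, exponents from 64 down to -64.
Step 2: Substitute t = -1. The i-th term has coefficient (-1)^i and exponent (m-i),
  so its value is (-1)^i * (-1)^(m-i) = (-1)^m = 1 for every i.
Step 3: All 129 terms equal 1, so Delta(-1) = 129 * (1) = 129
Step 4: |Delta(-1)| = 129

129


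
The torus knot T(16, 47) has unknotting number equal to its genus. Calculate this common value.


For a torus knot T(p,q), both the unknotting number and genus equal (p-1)(q-1)/2.
= (16-1)(47-1)/2
= 15*46/2
= 690/2 = 345

345


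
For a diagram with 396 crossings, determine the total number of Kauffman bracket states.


Each crossing contributes 2 choices (A-smoothing or B-smoothing).
Total states = 2^396 = 161390617380431786853494948250188242145606612051826469551916209783790476376052574664352834580008614464743948248296718336

161390617380431786853494948250188242145606612051826469551916209783790476376052574664352834580008614464743948248296718336


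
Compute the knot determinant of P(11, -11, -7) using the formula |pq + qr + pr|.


Step 1: Compute pq + qr + pr.
pq = 11*(-11) = -121
qr = (-11)*(-7) = 77
pr = 11*(-7) = -77
pq + qr + pr = -121 + 77 + (-77) = -121
Step 2: Take absolute value.
det(P(11,-11,-7)) = |-121| = 121

121


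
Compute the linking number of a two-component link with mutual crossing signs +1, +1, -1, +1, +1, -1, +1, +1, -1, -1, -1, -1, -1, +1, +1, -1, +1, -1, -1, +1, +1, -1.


Step 1: Count positive crossings: 11
Step 2: Count negative crossings: 11
Step 3: Sum of signs = 11 - 11 = 0
Step 4: Linking number = sum/2 = 0/2 = 0

0
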